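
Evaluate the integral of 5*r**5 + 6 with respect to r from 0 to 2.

196/3

By the power rule, an antiderivative is F(r) = 5*r**6/6 + 6*r.
Then F(2) - F(0) = (196/3) - (0) = 196/3.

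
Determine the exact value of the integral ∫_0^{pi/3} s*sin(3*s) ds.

pi/9

Integrate by parts once (u = s, dv = sin(3*s) ds).
An antiderivative is F(s) = -s*cos(3*s)/3 + sin(3*s)/9.
Then F(pi/3) - F(0) = (pi/9) - (0) = pi/9.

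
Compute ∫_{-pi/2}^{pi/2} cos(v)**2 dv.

Use the identity cos^2(v) = (1 + cos(2*v))/2.
An antiderivative is F(v) = v/2 + sin(2*v)/4.
Then F(pi/2) - F(-pi/2) = (pi/4) - (-pi/4) = pi/2.

pi/2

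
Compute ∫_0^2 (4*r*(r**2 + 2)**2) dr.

Let u = r**2 + 2, so du = 2*r dr. When r = 0, u = 2; when r = 2, u = 6.
The integral becomes 2·∫ u**2 du from 2 to 6, with antiderivative 2*u**3/3.
Back in r: F(r) = 2*(r**2 + 2)**3/3.
Then F(2) - F(0) = (144) - (16/3) = 416/3.

416/3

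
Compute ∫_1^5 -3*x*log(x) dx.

18 - 75*log(5)/2

Integrate by parts once (u = ln x, dv = -3*x dx).
An antiderivative is F(x) = -3*x**2*(2*log(x) - 1)/4.
Then F(5) - F(1) = (75/4 - 75*log(5)/2) - (3/4) = 18 - 75*log(5)/2.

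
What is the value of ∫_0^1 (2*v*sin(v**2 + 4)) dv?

Let u = v**2 + 4, so du = 2*v dv. When v = 0, u = 4; when v = 1, u = 5.
The integral becomes ∫ sin(u) du from 4 to 5, with antiderivative -cos(u).
Back in v: F(v) = -cos(v**2 + 4).
Then F(1) - F(0) = (-cos(5)) - (-cos(4)) = cos(4) - cos(5).

cos(4) - cos(5)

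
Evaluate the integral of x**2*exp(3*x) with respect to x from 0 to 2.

Integrate by parts twice (u = x^2, dv = exp(3*x) dx).
An antiderivative is F(x) = (9*x**2 - 6*x + 2)*exp(3*x)/27.
Then F(2) - F(0) = (26*exp(6)/27) - (2/27) = -2/27 + 26*exp(6)/27.

-2/27 + 26*exp(6)/27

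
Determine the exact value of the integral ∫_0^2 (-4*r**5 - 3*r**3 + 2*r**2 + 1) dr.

By the power rule, an antiderivative is F(r) = -2*r**6/3 - 3*r**4/4 + 2*r**3/3 + r.
Then F(2) - F(0) = (-142/3) - (0) = -142/3.

-142/3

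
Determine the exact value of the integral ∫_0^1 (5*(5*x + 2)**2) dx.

Let u = 5*x + 2, so du = 5 dx. When x = 0, u = 2; when x = 1, u = 7.
The integral becomes ∫ u**2 du from 2 to 7, with antiderivative u**3/3.
Back in x: F(x) = (5*x + 2)**3/3.
Then F(1) - F(0) = (343/3) - (8/3) = 335/3.

335/3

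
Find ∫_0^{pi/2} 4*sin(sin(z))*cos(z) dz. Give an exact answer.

4 - 4*cos(1)

Let u = sin(z), so du = cos(z) dz. When z = 0, u = 0; when z = pi/2, u = 1.
The integral becomes 4·∫ sin(u) du from 0 to 1, with antiderivative -4*cos(u).
Back in z: F(z) = -4*cos(sin(z)).
Then F(pi/2) - F(0) = (-4*cos(1)) - (-4) = 4 - 4*cos(1).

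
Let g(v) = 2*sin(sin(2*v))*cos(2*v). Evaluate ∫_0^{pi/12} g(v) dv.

1 - cos(1/2)

Let u = sin(2*v), so du = 2*cos(2*v) dv. When v = 0, u = 0; when v = pi/12, u = 1/2.
The integral becomes ∫ sin(u) du from 0 to 1/2, with antiderivative -cos(u).
Back in v: F(v) = -cos(sin(2*v)).
Then F(pi/12) - F(0) = (-cos(1/2)) - (-1) = 1 - cos(1/2).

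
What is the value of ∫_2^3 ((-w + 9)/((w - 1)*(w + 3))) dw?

Factor the denominator: w**2 + 2*w - 3 = (w + 3)(w - 1).
Partial fractions: (-w + 9)/((w - 1)*(w + 3)) = -3/(w + 3) + 2/(w - 1).
An antiderivative is F(w) = 2*log(w - 1) - 3*log(w + 3).
Then F(3) - F(2) = (-log(54)) - (-3*log(5)) = -3*log(3) - log(2) + 3*log(5).

-3*log(3) - log(2) + 3*log(5)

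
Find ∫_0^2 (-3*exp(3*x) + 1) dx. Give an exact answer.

3 - exp(6)

An antiderivative is F(x) = -exp(3*x) + x.
Then F(2) - F(0) = (2 - exp(6)) - (-1) = 3 - exp(6).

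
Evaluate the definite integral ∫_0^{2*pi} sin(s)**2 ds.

pi

Use the identity sin^2(s) = (1 - cos(2*s))/2.
An antiderivative is F(s) = s/2 - sin(2*s)/4.
Then F(2*pi) - F(0) = (pi) - (0) = pi.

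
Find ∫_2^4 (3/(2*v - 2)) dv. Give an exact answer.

An antiderivative is F(v) = 3*log(2*v - 2)/2.
Then F(4) - F(2) = (3*log(6)/2) - (3*log(2)/2) = 3*log(3)/2.

3*log(3)/2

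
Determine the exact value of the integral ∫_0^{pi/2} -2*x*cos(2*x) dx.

Integrate by parts once (u = x, dv = -2*cos(2*x) dx).
An antiderivative is F(x) = -x*sin(2*x) - cos(2*x)/2.
Then F(pi/2) - F(0) = (1/2) - (-1/2) = 1.

1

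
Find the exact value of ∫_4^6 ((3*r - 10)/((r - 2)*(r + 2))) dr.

-4*log(3) + 7*log(2)

Factor the denominator: r**2 - 4 = (r + 2)(r - 2).
Partial fractions: (3*r - 10)/((r - 2)*(r + 2)) = 4/(r + 2) - 1/(r - 2).
An antiderivative is F(r) = -log(r - 2) + 4*log(r + 2).
Then F(6) - F(4) = (10*log(2)) - (3*log(2) + 4*log(3)) = -4*log(3) + 7*log(2).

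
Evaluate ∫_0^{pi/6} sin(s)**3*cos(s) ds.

1/64

Let u = sin(s), so du = cos(s) ds. When s = 0, u = 0; when s = pi/6, u = 1/2.
The integral becomes ∫ u**3 du from 0 to 1/2, with antiderivative u**4/4.
Back in s: F(s) = sin(s)**4/4.
Then F(pi/6) - F(0) = (1/64) - (0) = 1/64.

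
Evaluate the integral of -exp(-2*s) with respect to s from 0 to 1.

An antiderivative is F(s) = exp(-2*s)/2.
Then F(1) - F(0) = (exp(-2)/2) - (1/2) = (1 - exp(2))*exp(-2)/2.

(1 - exp(2))*exp(-2)/2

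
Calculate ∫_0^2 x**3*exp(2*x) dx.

Integrate by parts 3 times (u = x^3, dv = exp(2*x) dx).
An antiderivative is F(x) = (4*x**3 - 6*x**2 + 6*x - 3)*exp(2*x)/8.
Then F(2) - F(0) = (17*exp(4)/8) - (-3/8) = 3/8 + 17*exp(4)/8.

3/8 + 17*exp(4)/8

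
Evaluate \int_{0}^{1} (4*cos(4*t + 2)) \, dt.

-sin(2) + sin(6)

Let u = 4*t + 2, so du = 4 dt. When t = 0, u = 2; when t = 1, u = 6.
The integral becomes ∫ cos(u) du from 2 to 6, with antiderivative sin(u).
Back in t: F(t) = sin(4*t + 2).
Then F(1) - F(0) = (sin(6)) - (sin(2)) = -sin(2) + sin(6).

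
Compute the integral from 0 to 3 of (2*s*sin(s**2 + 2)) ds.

cos(2) - cos(11)

Let u = s**2 + 2, so du = 2*s ds. When s = 0, u = 2; when s = 3, u = 11.
The integral becomes ∫ sin(u) du from 2 to 11, with antiderivative -cos(u).
Back in s: F(s) = -cos(s**2 + 2).
Then F(3) - F(0) = (-cos(11)) - (-cos(2)) = cos(2) - cos(11).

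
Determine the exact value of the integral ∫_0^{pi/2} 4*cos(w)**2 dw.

pi

Use the identity cos^2(w) = (1 + cos(2*w))/2.
An antiderivative is F(w) = 2*w + sin(2*w).
Then F(pi/2) - F(0) = (pi) - (0) = pi.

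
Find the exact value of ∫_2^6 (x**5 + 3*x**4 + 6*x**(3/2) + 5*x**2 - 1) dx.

By the power rule, an antiderivative is F(x) = x**6/6 + 12*x**(5/2)/5 + 3*x**5/5 + 5*x**3/3 - x.
Then F(6) - F(2) = (432*sqrt(6)/5 + 63978/5) - (48*sqrt(2)/5 + 206/5) = -48*sqrt(2)/5 + 432*sqrt(6)/5 + 63772/5.

-48*sqrt(2)/5 + 432*sqrt(6)/5 + 63772/5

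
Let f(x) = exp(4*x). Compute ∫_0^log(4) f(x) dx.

255/4

Let u = exp(x), so du = exp(x) dx. When x = 0, u = 1; when x = log(4), u = 4.
The integral becomes ∫ u**3 du from 1 to 4, with antiderivative u**4/4.
Back in x: F(x) = exp(4*x)/4.
Then F(log(4)) - F(0) = (64) - (1/4) = 255/4.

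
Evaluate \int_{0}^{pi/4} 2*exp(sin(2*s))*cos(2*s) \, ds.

Let u = sin(2*s), so du = 2*cos(2*s) ds. When s = 0, u = 0; when s = pi/4, u = 1.
The integral becomes ∫ exp(u) du from 0 to 1, with antiderivative exp(u).
Back in s: F(s) = exp(sin(2*s)).
Then F(pi/4) - F(0) = (E) - (1) = -1 + E.

-1 + E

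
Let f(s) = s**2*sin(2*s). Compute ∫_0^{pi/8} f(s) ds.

Integrate by parts twice (u = s^2, dv = sin(2*s) ds).
An antiderivative is F(s) = -s**2*cos(2*s)/2 + s*sin(2*s)/2 + cos(2*s)/4.
Then F(pi/8) - F(0) = (sqrt(2)*(-pi**2 + 8*pi + 32)/256) - (1/4) = -1/4 - sqrt(2)*pi**2/256 + sqrt(2)*pi/32 + sqrt(2)/8.

-1/4 - sqrt(2)*pi**2/256 + sqrt(2)*pi/32 + sqrt(2)/8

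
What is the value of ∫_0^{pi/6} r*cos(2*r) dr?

Integrate by parts once (u = r, dv = cos(2*r) dr).
An antiderivative is F(r) = r*sin(2*r)/2 + cos(2*r)/4.
Then F(pi/6) - F(0) = (1/8 + sqrt(3)*pi/24) - (1/4) = -1/8 + sqrt(3)*pi/24.

-1/8 + sqrt(3)*pi/24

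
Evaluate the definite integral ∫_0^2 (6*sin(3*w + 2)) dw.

Let u = 3*w + 2, so du = 3 dw. When w = 0, u = 2; when w = 2, u = 8.
The integral becomes 2·∫ sin(u) du from 2 to 8, with antiderivative -2*cos(u).
Back in w: F(w) = -2*cos(3*w + 2).
Then F(2) - F(0) = (-2*cos(8)) - (-2*cos(2)) = 2*cos(2) - 2*cos(8).

2*cos(2) - 2*cos(8)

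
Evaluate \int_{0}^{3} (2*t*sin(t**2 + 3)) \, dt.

cos(3) - cos(12)

Let u = t**2 + 3, so du = 2*t dt. When t = 0, u = 3; when t = 3, u = 12.
The integral becomes ∫ sin(u) du from 3 to 12, with antiderivative -cos(u).
Back in t: F(t) = -cos(t**2 + 3).
Then F(3) - F(0) = (-cos(12)) - (-cos(3)) = cos(3) - cos(12).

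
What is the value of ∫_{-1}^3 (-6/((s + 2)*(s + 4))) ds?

-3*log(5) - 3*log(3) + 3*log(7)

Factor the denominator: s**2 + 6*s + 8 = (s + 4)(s + 2).
Partial fractions: -6/((s + 2)*(s + 4)) = 3/(s + 4) - 3/(s + 2).
An antiderivative is F(s) = -3*log(s + 2) + 3*log(s + 4).
Then F(3) - F(-1) = (-3*log(5) + 3*log(7)) - (log(27)) = -3*log(5) - 3*log(3) + 3*log(7).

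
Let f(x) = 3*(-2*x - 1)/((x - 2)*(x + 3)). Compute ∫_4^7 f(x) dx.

-6*log(5) + 3*log(7)

Factor the denominator: x**2 + x - 6 = (x + 3)(x - 2).
Partial fractions: 3*(-2*x - 1)/((x - 2)*(x + 3)) = -3/(x + 3) - 3/(x - 2).
An antiderivative is F(x) = -3*log(x - 2) - 3*log(x + 3).
Then F(7) - F(4) = (-6*log(5) - 3*log(2)) - (-3*log(7) - 3*log(2)) = -6*log(5) + 3*log(7).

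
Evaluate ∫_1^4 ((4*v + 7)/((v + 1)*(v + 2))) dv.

-2*log(2) + 3*log(5)

Factor the denominator: v**2 + 3*v + 2 = (v + 2)(v + 1).
Partial fractions: (4*v + 7)/((v + 1)*(v + 2)) = 1/(v + 2) + 3/(v + 1).
An antiderivative is F(v) = 3*log(v + 1) + log(v + 2).
Then F(4) - F(1) = (log(2) + log(3) + 3*log(5)) - (log(24)) = -2*log(2) + 3*log(5).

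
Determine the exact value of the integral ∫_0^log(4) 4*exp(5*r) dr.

4092/5

Let u = exp(r), so du = exp(r) dr. When r = 0, u = 1; when r = log(4), u = 4.
The integral becomes 4·∫ u**4 du from 1 to 4, with antiderivative 4*u**5/5.
Back in r: F(r) = 4*exp(5*r)/5.
Then F(log(4)) - F(0) = (4096/5) - (4/5) = 4092/5.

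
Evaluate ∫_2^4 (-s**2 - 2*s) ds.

By the power rule, an antiderivative is F(s) = -s**3/3 - s**2.
Then F(4) - F(2) = (-112/3) - (-20/3) = -92/3.

-92/3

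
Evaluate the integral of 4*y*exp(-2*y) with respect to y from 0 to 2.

1 - 5*exp(-4)

Integrate by parts once (u = y, dv = 4*exp(-2*y) dy).
An antiderivative is F(y) = (-2*y - 1)*exp(-2*y).
Then F(2) - F(0) = (-5*exp(-4)) - (-1) = 1 - 5*exp(-4).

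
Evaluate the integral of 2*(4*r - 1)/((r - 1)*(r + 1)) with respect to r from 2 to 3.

Factor the denominator: r**2 - 1 = (r + 1)(r - 1).
Partial fractions: 2*(4*r - 1)/((r - 1)*(r + 1)) = 5/(r + 1) + 3/(r - 1).
An antiderivative is F(r) = 3*log(r - 1) + 5*log(r + 1).
Then F(3) - F(2) = (13*log(2)) - (5*log(3)) = -5*log(3) + 13*log(2).

-5*log(3) + 13*log(2)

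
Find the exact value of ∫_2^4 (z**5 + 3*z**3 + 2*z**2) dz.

By the power rule, an antiderivative is F(z) = z**6/6 + 3*z**4/4 + 2*z**3/3.
Then F(4) - F(2) = (2752/3) - (28) = 2668/3.

2668/3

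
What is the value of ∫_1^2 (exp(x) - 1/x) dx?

-exp(1) - log(2) + exp(2)

An antiderivative is F(x) = exp(x) - log(x).
Then F(2) - F(1) = (-log(2) + exp(2)) - (exp(1)) = -exp(1) - log(2) + exp(2).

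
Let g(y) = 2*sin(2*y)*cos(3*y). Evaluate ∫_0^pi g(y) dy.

-8/5

Use the identity sin(2*y)cos(3*y) = [sin(5*y) + sin(-y)]/2.
An antiderivative is F(y) = cos(y) - cos(5*y)/5.
Then F(pi) - F(0) = (-4/5) - (4/5) = -8/5.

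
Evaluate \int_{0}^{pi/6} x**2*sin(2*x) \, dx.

-1/8 - pi**2/144 + sqrt(3)*pi/24

Integrate by parts twice (u = x^2, dv = sin(2*x) dx).
An antiderivative is F(x) = -x**2*cos(2*x)/2 + x*sin(2*x)/2 + cos(2*x)/4.
Then F(pi/6) - F(0) = (-pi**2/144 + 1/8 + sqrt(3)*pi/24) - (1/4) = -1/8 - pi**2/144 + sqrt(3)*pi/24.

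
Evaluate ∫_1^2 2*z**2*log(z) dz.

Integrate by parts once (u = ln z, dv = 2*z**2 dz).
An antiderivative is F(z) = 2*z**3*(3*log(z) - 1)/9.
Then F(2) - F(1) = (-16/9 + 16*log(2)/3) - (-2/9) = -14/9 + 16*log(2)/3.

-14/9 + 16*log(2)/3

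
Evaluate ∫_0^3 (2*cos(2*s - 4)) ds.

sin(4) + sin(2)

Let u = 2*s - 4, so du = 2 ds. When s = 0, u = -4; when s = 3, u = 2.
The integral becomes ∫ cos(u) du from -4 to 2, with antiderivative sin(u).
Back in s: F(s) = sin(2*s - 4).
Then F(3) - F(0) = (sin(2)) - (-sin(4)) = sin(4) + sin(2).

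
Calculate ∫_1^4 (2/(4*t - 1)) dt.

log(5)/2

An antiderivative is F(t) = log(4*t - 1)/2.
Then F(4) - F(1) = (log(15)/2) - (log(3)/2) = log(5)/2.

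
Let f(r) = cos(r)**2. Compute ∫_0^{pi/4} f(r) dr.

1/4 + pi/8

Use the identity cos^2(r) = (1 + cos(2*r))/2.
An antiderivative is F(r) = r/2 + sin(2*r)/4.
Then F(pi/4) - F(0) = (1/4 + pi/8) - (0) = 1/4 + pi/8.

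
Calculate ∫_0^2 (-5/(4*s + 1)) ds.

-5*log(3)/2

An antiderivative is F(s) = -5*log(4*s + 1)/4.
Then F(2) - F(0) = (-5*log(3)/2) - (0) = -5*log(3)/2.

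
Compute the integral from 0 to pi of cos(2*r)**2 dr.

Use the identity cos^2(2*r) = (1 + cos(4*r))/2.
An antiderivative is F(r) = r/2 + sin(4*r)/8.
Then F(pi) - F(0) = (pi/2) - (0) = pi/2.

pi/2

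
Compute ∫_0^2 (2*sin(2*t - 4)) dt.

Let u = 2*t - 4, so du = 2 dt. When t = 0, u = -4; when t = 2, u = 0.
The integral becomes ∫ sin(u) du from -4 to 0, with antiderivative -cos(u).
Back in t: F(t) = -cos(2*t - 4).
Then F(2) - F(0) = (-1) - (-cos(4)) = -1 + cos(4).

-1 + cos(4)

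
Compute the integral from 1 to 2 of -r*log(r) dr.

3/4 - log(4)

Integrate by parts once (u = ln r, dv = -r dr).
An antiderivative is F(r) = -r**2*(2*log(r) - 1)/4.
Then F(2) - F(1) = (1 - log(4)) - (1/4) = 3/4 - log(4).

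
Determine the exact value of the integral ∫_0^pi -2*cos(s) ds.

0

An antiderivative is F(s) = -2*sin(s).
Then F(pi) - F(0) = (0) - (0) = 0.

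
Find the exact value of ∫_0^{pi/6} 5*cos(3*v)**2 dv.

Use the identity cos^2(3*v) = (1 + cos(6*v))/2.
An antiderivative is F(v) = 5*v/2 + 5*sin(6*v)/12.
Then F(pi/6) - F(0) = (5*pi/12) - (0) = 5*pi/12.

5*pi/12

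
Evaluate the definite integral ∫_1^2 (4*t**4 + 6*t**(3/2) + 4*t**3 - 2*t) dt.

By the power rule, an antiderivative is F(t) = 12*t**(5/2)/5 + 4*t**5/5 + t**4 - t**2.
Then F(2) - F(1) = (48*sqrt(2)/5 + 188/5) - (16/5) = 48*sqrt(2)/5 + 172/5.

48*sqrt(2)/5 + 172/5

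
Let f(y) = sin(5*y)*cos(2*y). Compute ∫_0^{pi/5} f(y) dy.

5*sqrt(5)/84 + 5/28

Use the identity sin(5*y)cos(2*y) = [sin(7*y) + sin(3*y)]/2.
An antiderivative is F(y) = -cos(3*y)/6 - cos(7*y)/14.
Then F(pi/5) - F(0) = (-5/84 + 5*sqrt(5)/84) - (-5/21) = 5*sqrt(5)/84 + 5/28.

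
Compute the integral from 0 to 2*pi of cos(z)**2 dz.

pi

Use the identity cos^2(z) = (1 + cos(2*z))/2.
An antiderivative is F(z) = z/2 + sin(2*z)/4.
Then F(2*pi) - F(0) = (pi) - (0) = pi.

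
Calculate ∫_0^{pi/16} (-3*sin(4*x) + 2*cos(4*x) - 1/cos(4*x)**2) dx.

-1 + 5*sqrt(2)/8

An antiderivative is F(x) = sin(4*x)/2 + 3*cos(4*x)/4 - tan(4*x)/4.
Then F(pi/16) - F(0) = (-1/4 + 5*sqrt(2)/8) - (3/4) = -1 + 5*sqrt(2)/8.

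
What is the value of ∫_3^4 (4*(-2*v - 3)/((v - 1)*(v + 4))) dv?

-8*log(2) - 4*log(3) + 4*log(7)

Factor the denominator: v**2 + 3*v - 4 = (v + 4)(v - 1).
Partial fractions: 4*(-2*v - 3)/((v - 1)*(v + 4)) = -4/(v + 4) - 4/(v - 1).
An antiderivative is F(v) = -4*log(v - 1) - 4*log(v + 4).
Then F(4) - F(3) = (-12*log(2) - 4*log(3)) - (-4*log(7) - 4*log(2)) = -8*log(2) - 4*log(3) + 4*log(7).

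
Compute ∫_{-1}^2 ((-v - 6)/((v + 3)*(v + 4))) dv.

Factor the denominator: v**2 + 7*v + 12 = (v + 4)(v + 3).
Partial fractions: (-v - 6)/((v + 3)*(v + 4)) = 2/(v + 4) - 3/(v + 3).
An antiderivative is F(v) = -3*log(v + 3) + 2*log(v + 4).
Then F(2) - F(-1) = (-3*log(5) + 2*log(2) + 2*log(3)) - (log(9/8)) = -3*log(5) + 5*log(2).

-3*log(5) + 5*log(2)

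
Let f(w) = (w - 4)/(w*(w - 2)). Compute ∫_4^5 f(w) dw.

log(25/24)

Factor the denominator: w**2 - 2*w = w(w - 2).
Partial fractions: (w - 4)/(w*(w - 2)) = 2/w - 1/(w - 2).
An antiderivative is F(w) = 2*log(w) - log(w - 2).
Then F(5) - F(4) = (log(25/3)) - (log(8)) = log(25/24).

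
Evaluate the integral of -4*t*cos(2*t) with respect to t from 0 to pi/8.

-sqrt(2)/2 - sqrt(2)*pi/8 + 1

Integrate by parts once (u = t, dv = -4*cos(2*t) dt).
An antiderivative is F(t) = -2*t*sin(2*t) - cos(2*t).
Then F(pi/8) - F(0) = (sqrt(2)*(-4 - pi)/8) - (-1) = -sqrt(2)/2 - sqrt(2)*pi/8 + 1.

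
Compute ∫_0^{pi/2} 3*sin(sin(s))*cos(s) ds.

3 - 3*cos(1)

Let u = sin(s), so du = cos(s) ds. When s = 0, u = 0; when s = pi/2, u = 1.
The integral becomes 3·∫ sin(u) du from 0 to 1, with antiderivative -3*cos(u).
Back in s: F(s) = -3*cos(sin(s)).
Then F(pi/2) - F(0) = (-3*cos(1)) - (-3) = 3 - 3*cos(1).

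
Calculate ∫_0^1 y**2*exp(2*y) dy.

Integrate by parts twice (u = y^2, dv = exp(2*y) dy).
An antiderivative is F(y) = (2*y**2 - 2*y + 1)*exp(2*y)/4.
Then F(1) - F(0) = (exp(2)/4) - (1/4) = -1/4 + exp(2)/4.

-1/4 + exp(2)/4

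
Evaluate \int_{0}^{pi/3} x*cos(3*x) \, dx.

Integrate by parts once (u = x, dv = cos(3*x) dx).
An antiderivative is F(x) = x*sin(3*x)/3 + cos(3*x)/9.
Then F(pi/3) - F(0) = (-1/9) - (1/9) = -2/9.

-2/9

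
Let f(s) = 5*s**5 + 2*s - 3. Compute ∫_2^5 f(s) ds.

By the power rule, an antiderivative is F(s) = 5*s**6/6 + s**2 - 3*s.
Then F(5) - F(2) = (78185/6) - (154/3) = 25959/2.

25959/2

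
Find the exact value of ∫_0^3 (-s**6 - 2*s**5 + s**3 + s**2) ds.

By the power rule, an antiderivative is F(s) = -s**7/7 - s**6/3 + s**4/4 + s**3/3.
Then F(3) - F(0) = (-14733/28) - (0) = -14733/28.

-14733/28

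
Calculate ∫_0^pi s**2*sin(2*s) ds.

-pi**2/2

Integrate by parts twice (u = s^2, dv = sin(2*s) ds).
An antiderivative is F(s) = -s**2*cos(2*s)/2 + s*sin(2*s)/2 + cos(2*s)/4.
Then F(pi) - F(0) = (1/4 - pi**2/2) - (1/4) = -pi**2/2.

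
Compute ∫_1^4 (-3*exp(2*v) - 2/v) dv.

-3*exp(8)/2 - log(16) + 3*exp(2)/2

An antiderivative is F(v) = -3*exp(2*v)/2 - 2*log(v).
Then F(4) - F(1) = (-3*exp(8)/2 - log(16)) - (-3*exp(2)/2) = -3*exp(8)/2 - log(16) + 3*exp(2)/2.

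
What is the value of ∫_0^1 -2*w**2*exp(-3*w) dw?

Integrate by parts twice (u = w^2, dv = -2*exp(-3*w) dw).
An antiderivative is F(w) = (18*w**2 + 12*w + 4)*exp(-3*w)/27.
Then F(1) - F(0) = (34*exp(-3)/27) - (4/27) = -4/27 + 34*exp(-3)/27.

-4/27 + 34*exp(-3)/27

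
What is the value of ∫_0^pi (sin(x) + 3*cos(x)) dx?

An antiderivative is F(x) = 3*sin(x) - cos(x).
Then F(pi) - F(0) = (1) - (-1) = 2.

2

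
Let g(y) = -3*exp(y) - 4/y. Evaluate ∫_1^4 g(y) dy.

An antiderivative is F(y) = -3*exp(y) - 4*log(y).
Then F(4) - F(1) = (-3*exp(4) - 8*log(2)) - (-3*exp(1)) = -3*exp(4) - 8*log(2) + 3*exp(1).

-3*exp(4) - 8*log(2) + 3*exp(1)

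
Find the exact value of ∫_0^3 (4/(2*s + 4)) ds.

Let u = 2*s + 4, so du = 2 ds. When s = 0, u = 4; when s = 3, u = 10.
The integral becomes 2·∫ 1/u du from 4 to 10, with antiderivative 2*log(u).
Back in s: F(s) = 2*log(2*s + 4).
Then F(3) - F(0) = (log(100)) - (log(16)) = log(25/4).

log(25/4)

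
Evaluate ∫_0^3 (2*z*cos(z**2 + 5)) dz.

-sin(5) + sin(14)

Let u = z**2 + 5, so du = 2*z dz. When z = 0, u = 5; when z = 3, u = 14.
The integral becomes ∫ cos(u) du from 5 to 14, with antiderivative sin(u).
Back in z: F(z) = sin(z**2 + 5).
Then F(3) - F(0) = (sin(14)) - (sin(5)) = -sin(5) + sin(14).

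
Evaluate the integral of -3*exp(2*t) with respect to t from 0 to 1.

3/2 - 3*exp(2)/2

An antiderivative is F(t) = -3*exp(2*t)/2.
Then F(1) - F(0) = (-3*exp(2)/2) - (-3/2) = 3/2 - 3*exp(2)/2.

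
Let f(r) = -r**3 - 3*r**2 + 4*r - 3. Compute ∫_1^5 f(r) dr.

By the power rule, an antiderivative is F(r) = -r**4/4 - r**3 + 2*r**2 - 3*r.
Then F(5) - F(1) = (-985/4) - (-9/4) = -244.

-244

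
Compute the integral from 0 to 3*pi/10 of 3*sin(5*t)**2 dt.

Use the identity sin^2(5*t) = (1 - cos(10*t))/2.
An antiderivative is F(t) = 3*t/2 - 3*sin(10*t)/20.
Then F(3*pi/10) - F(0) = (9*pi/20) - (0) = 9*pi/20.

9*pi/20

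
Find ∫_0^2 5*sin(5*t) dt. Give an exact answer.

1 - cos(10)

Let u = 5*t, so du = 5 dt. When t = 0, u = 0; when t = 2, u = 10.
The integral becomes ∫ sin(u) du from 0 to 10, with antiderivative -cos(u).
Back in t: F(t) = -cos(5*t).
Then F(2) - F(0) = (-cos(10)) - (-1) = 1 - cos(10).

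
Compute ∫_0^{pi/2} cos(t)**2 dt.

Use the identity cos^2(t) = (1 + cos(2*t))/2.
An antiderivative is F(t) = t/2 + sin(2*t)/4.
Then F(pi/2) - F(0) = (pi/4) - (0) = pi/4.

pi/4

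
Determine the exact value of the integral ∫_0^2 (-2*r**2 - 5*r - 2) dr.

By the power rule, an antiderivative is F(r) = -2*r**3/3 - 5*r**2/2 - 2*r.
Then F(2) - F(0) = (-58/3) - (0) = -58/3.

-58/3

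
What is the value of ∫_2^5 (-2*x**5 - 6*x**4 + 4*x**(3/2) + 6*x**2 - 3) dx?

-43368/5 - 32*sqrt(2)/5 + 40*sqrt(5)

By the power rule, an antiderivative is F(x) = -x**6/3 + 8*x**(5/2)/5 - 6*x**5/5 + 2*x**3 - 3*x.
Then F(5) - F(2) = (-26170/3 + 40*sqrt(5)) - (-746/15 + 32*sqrt(2)/5) = -43368/5 - 32*sqrt(2)/5 + 40*sqrt(5).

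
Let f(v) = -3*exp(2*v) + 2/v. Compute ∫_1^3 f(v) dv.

An antiderivative is F(v) = -3*exp(2*v)/2 + 2*log(v).
Then F(3) - F(1) = (-3*exp(6)/2 + log(9)) - (-3*exp(2)/2) = -3*exp(6)/2 + log(9) + 3*exp(2)/2.

-3*exp(6)/2 + log(9) + 3*exp(2)/2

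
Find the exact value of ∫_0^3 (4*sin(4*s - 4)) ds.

cos(4) - cos(8)

Let u = 4*s - 4, so du = 4 ds. When s = 0, u = -4; when s = 3, u = 8.
The integral becomes ∫ sin(u) du from -4 to 8, with antiderivative -cos(u).
Back in s: F(s) = -cos(4*s - 4).
Then F(3) - F(0) = (-cos(8)) - (-cos(4)) = cos(4) - cos(8).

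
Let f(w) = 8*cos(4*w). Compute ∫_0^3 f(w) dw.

Let u = 4*w, so du = 4 dw. When w = 0, u = 0; when w = 3, u = 12.
The integral becomes 2·∫ cos(u) du from 0 to 12, with antiderivative 2*sin(u).
Back in w: F(w) = 2*sin(4*w).
Then F(3) - F(0) = (2*sin(12)) - (0) = 2*sin(12).

2*sin(12)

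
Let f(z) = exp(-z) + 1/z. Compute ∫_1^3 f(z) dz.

-exp(-3) + exp(-1) + log(3)

An antiderivative is F(z) = log(z) - exp(-z).
Then F(3) - F(1) = (-exp(-3) + log(3)) - (-exp(-1)) = -exp(-3) + exp(-1) + log(3).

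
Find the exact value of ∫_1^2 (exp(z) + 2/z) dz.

An antiderivative is F(z) = exp(z) + 2*log(z).
Then F(2) - F(1) = (log(4) + exp(2)) - (exp(1)) = -exp(1) + log(4) + exp(2).

-exp(1) + log(4) + exp(2)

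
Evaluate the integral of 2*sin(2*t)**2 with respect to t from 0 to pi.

pi

Use the identity sin^2(2*t) = (1 - cos(4*t))/2.
An antiderivative is F(t) = t - sin(4*t)/4.
Then F(pi) - F(0) = (pi) - (0) = pi.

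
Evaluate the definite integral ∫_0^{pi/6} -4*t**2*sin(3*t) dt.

Integrate by parts twice (u = t^2, dv = -4*sin(3*t) dt).
An antiderivative is F(t) = 4*t**2*cos(3*t)/3 - 8*t*sin(3*t)/9 - 8*cos(3*t)/27.
Then F(pi/6) - F(0) = (-4*pi/27) - (-8/27) = 8/27 - 4*pi/27.

8/27 - 4*pi/27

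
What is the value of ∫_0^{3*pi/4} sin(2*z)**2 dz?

Use the identity sin^2(2*z) = (1 - cos(4*z))/2.
An antiderivative is F(z) = z/2 - sin(4*z)/8.
Then F(3*pi/4) - F(0) = (3*pi/8) - (0) = 3*pi/8.

3*pi/8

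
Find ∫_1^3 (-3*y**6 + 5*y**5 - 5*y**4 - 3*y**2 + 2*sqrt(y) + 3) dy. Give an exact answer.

-12464/21 + 4*sqrt(3)

By the power rule, an antiderivative is F(y) = -3*y**7/7 + 5*y**6/6 - y**5 + 4*y**(3/2)/3 - y**3 + 3*y.
Then F(3) - F(1) = (-8271/14 + 4*sqrt(3)) - (115/42) = -12464/21 + 4*sqrt(3).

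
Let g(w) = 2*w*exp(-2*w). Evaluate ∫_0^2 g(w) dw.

Integrate by parts once (u = w, dv = 2*exp(-2*w) dw).
An antiderivative is F(w) = (-2*w - 1)*exp(-2*w)/2.
Then F(2) - F(0) = (-5*exp(-4)/2) - (-1/2) = (-5 + exp(4))*exp(-4)/2.

(-5 + exp(4))*exp(-4)/2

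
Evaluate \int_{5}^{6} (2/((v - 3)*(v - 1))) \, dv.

log(6/5)

Factor the denominator: v**2 - 4*v + 3 = (v - 1)(v - 3).
Partial fractions: 2/((v - 3)*(v - 1)) = -1/(v - 1) + 1/(v - 3).
An antiderivative is F(v) = log(v - 3) - log(v - 1).
Then F(6) - F(5) = (log(3/5)) - (-log(2)) = log(6/5).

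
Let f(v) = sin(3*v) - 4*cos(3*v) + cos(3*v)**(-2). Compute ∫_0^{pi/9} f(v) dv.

1/6 - sqrt(3)/3

An antiderivative is F(v) = -4*sin(3*v)/3 - cos(3*v)/3 + tan(3*v)/3.
Then F(pi/9) - F(0) = (-sqrt(3)/3 - 1/6) - (-1/3) = 1/6 - sqrt(3)/3.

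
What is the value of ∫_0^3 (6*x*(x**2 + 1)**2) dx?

Let u = x**2 + 1, so du = 2*x dx. When x = 0, u = 1; when x = 3, u = 10.
The integral becomes 3·∫ u**2 du from 1 to 10, with antiderivative u**3.
Back in x: F(x) = (x**2 + 1)**3.
Then F(3) - F(0) = (1000) - (1) = 999.

999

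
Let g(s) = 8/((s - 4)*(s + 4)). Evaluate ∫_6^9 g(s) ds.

log(25/13)

Factor the denominator: s**2 - 16 = (s + 4)(s - 4).
Partial fractions: 8/((s - 4)*(s + 4)) = -1/(s + 4) + 1/(s - 4).
An antiderivative is F(s) = log(s - 4) - log(s + 4).
Then F(9) - F(6) = (log(5/13)) - (-log(5)) = log(25/13).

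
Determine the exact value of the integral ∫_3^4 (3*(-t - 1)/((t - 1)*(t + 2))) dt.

log(10/27)

Factor the denominator: t**2 + t - 2 = (t + 2)(t - 1).
Partial fractions: 3*(-t - 1)/((t - 1)*(t + 2)) = -1/(t + 2) - 2/(t - 1).
An antiderivative is F(t) = -2*log(t - 1) - log(t + 2).
Then F(4) - F(3) = (-log(54)) - (-log(20)) = log(10/27).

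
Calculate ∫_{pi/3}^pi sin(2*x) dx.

-3/4

An antiderivative is F(x) = -cos(2*x)/2.
Then F(pi) - F(pi/3) = (-1/2) - (1/4) = -3/4.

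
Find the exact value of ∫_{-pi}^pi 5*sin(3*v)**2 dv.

5*pi

Use the identity sin^2(3*v) = (1 - cos(6*v))/2.
An antiderivative is F(v) = 5*v/2 - 5*sin(6*v)/12.
Then F(pi) - F(-pi) = (5*pi/2) - (-5*pi/2) = 5*pi.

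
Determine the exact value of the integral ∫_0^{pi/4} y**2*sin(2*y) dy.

-1/4 + pi/8

Integrate by parts twice (u = y^2, dv = sin(2*y) dy).
An antiderivative is F(y) = -y**2*cos(2*y)/2 + y*sin(2*y)/2 + cos(2*y)/4.
Then F(pi/4) - F(0) = (pi/8) - (1/4) = -1/4 + pi/8.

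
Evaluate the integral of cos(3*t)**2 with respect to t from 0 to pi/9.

sqrt(3)/24 + pi/18

Use the identity cos^2(3*t) = (1 + cos(6*t))/2.
An antiderivative is F(t) = t/2 + sin(6*t)/12.
Then F(pi/9) - F(0) = (sqrt(3)/24 + pi/18) - (0) = sqrt(3)/24 + pi/18.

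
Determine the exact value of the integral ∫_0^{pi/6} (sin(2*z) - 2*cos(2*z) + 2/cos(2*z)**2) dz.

An antiderivative is F(z) = -sin(2*z) - cos(2*z)/2 + tan(2*z).
Then F(pi/6) - F(0) = (-1/4 + sqrt(3)/2) - (-1/2) = 1/4 + sqrt(3)/2.

1/4 + sqrt(3)/2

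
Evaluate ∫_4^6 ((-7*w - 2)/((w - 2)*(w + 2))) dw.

-10*log(2) + 3*log(3)

Factor the denominator: w**2 - 4 = (w + 2)(w - 2).
Partial fractions: (-7*w - 2)/((w - 2)*(w + 2)) = -3/(w + 2) - 4/(w - 2).
An antiderivative is F(w) = -4*log(w - 2) - 3*log(w + 2).
Then F(6) - F(4) = (-17*log(2)) - (-7*log(2) - 3*log(3)) = -10*log(2) + 3*log(3).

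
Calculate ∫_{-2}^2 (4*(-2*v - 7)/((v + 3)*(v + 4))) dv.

-4*log(5) - 4*log(3)

Factor the denominator: v**2 + 7*v + 12 = (v + 4)(v + 3).
Partial fractions: 4*(-2*v - 7)/((v + 3)*(v + 4)) = -4/(v + 4) - 4/(v + 3).
An antiderivative is F(v) = -4*log(v + 3) - 4*log(v + 4).
Then F(2) - F(-2) = (-4*log(5) - 4*log(3) - 4*log(2)) - (-log(16)) = -4*log(5) - 4*log(3).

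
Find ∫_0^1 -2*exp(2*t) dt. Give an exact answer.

An antiderivative is F(t) = -exp(2*t).
Then F(1) - F(0) = (-exp(2)) - (-1) = 1 - exp(2).

1 - exp(2)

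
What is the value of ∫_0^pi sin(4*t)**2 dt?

Use the identity sin^2(4*t) = (1 - cos(8*t))/2.
An antiderivative is F(t) = t/2 - sin(8*t)/16.
Then F(pi) - F(0) = (pi/2) - (0) = pi/2.

pi/2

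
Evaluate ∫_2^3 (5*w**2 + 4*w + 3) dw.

By the power rule, an antiderivative is F(w) = 5*w**3/3 + 2*w**2 + 3*w.
Then F(3) - F(2) = (72) - (82/3) = 134/3.

134/3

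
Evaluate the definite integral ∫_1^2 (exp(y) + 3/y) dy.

An antiderivative is F(y) = exp(y) + 3*log(y).
Then F(2) - F(1) = (log(8) + exp(2)) - (exp(1)) = -exp(1) + log(8) + exp(2).

-exp(1) + log(8) + exp(2)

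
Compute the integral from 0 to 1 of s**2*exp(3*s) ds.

Integrate by parts twice (u = s^2, dv = exp(3*s) ds).
An antiderivative is F(s) = (9*s**2 - 6*s + 2)*exp(3*s)/27.
Then F(1) - F(0) = (5*exp(3)/27) - (2/27) = -2/27 + 5*exp(3)/27.

-2/27 + 5*exp(3)/27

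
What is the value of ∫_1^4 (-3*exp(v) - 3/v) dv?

-3*exp(4) - 3*log(4) + 3*exp(1)

An antiderivative is F(v) = -3*exp(v) - 3*log(v).
Then F(4) - F(1) = (-3*exp(4) - 3*log(4)) - (-3*exp(1)) = -3*exp(4) - 3*log(4) + 3*exp(1).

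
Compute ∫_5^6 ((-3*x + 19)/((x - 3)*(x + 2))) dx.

-17*log(2) + 2*log(3) + 5*log(7)

Factor the denominator: x**2 - x - 6 = (x + 2)(x - 3).
Partial fractions: (-3*x + 19)/((x - 3)*(x + 2)) = -5/(x + 2) + 2/(x - 3).
An antiderivative is F(x) = 2*log(x - 3) - 5*log(x + 2).
Then F(6) - F(5) = (-15*log(2) + 2*log(3)) - (-5*log(7) + 2*log(2)) = -17*log(2) + 2*log(3) + 5*log(7).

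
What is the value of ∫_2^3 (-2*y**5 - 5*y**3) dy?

By the power rule, an antiderivative is F(y) = -y**6/3 - 5*y**4/4.
Then F(3) - F(2) = (-1377/4) - (-124/3) = -3635/12.

-3635/12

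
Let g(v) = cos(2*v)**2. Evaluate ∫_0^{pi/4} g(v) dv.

Use the identity cos^2(2*v) = (1 + cos(4*v))/2.
An antiderivative is F(v) = v/2 + sin(4*v)/8.
Then F(pi/4) - F(0) = (pi/8) - (0) = pi/8.

pi/8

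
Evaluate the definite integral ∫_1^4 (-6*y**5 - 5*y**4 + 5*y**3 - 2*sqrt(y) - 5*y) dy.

-58153/12

By the power rule, an antiderivative is F(y) = -y**6 - y**5 + 5*y**4/4 - 4*y**(3/2)/3 - 5*y**2/2.
Then F(4) - F(1) = (-14552/3) - (-55/12) = -58153/12.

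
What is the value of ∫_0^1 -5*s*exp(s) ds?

Integrate by parts once (u = s, dv = -5*exp(s) ds).
An antiderivative is F(s) = (-5*s + 5)*exp(s).
Then F(1) - F(0) = (0) - (5) = -5.

-5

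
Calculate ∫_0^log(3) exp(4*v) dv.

20

Let u = exp(v), so du = exp(v) dv. When v = 0, u = 1; when v = log(3), u = 3.
The integral becomes ∫ u**3 du from 1 to 3, with antiderivative u**4/4.
Back in v: F(v) = exp(4*v)/4.
Then F(log(3)) - F(0) = (81/4) - (1/4) = 20.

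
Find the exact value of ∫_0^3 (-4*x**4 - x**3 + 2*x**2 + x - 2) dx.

-3963/20

By the power rule, an antiderivative is F(x) = -4*x**5/5 - x**4/4 + 2*x**3/3 + x**2/2 - 2*x.
Then F(3) - F(0) = (-3963/20) - (0) = -3963/20.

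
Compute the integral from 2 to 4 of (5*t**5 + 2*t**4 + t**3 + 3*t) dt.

19174/5

By the power rule, an antiderivative is F(t) = 5*t**6/6 + 2*t**5/5 + t**4/4 + 3*t**2/2.
Then F(4) - F(2) = (58664/15) - (1142/15) = 19174/5.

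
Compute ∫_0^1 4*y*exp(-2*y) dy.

Integrate by parts once (u = y, dv = 4*exp(-2*y) dy).
An antiderivative is F(y) = (-2*y - 1)*exp(-2*y).
Then F(1) - F(0) = (-3*exp(-2)) - (-1) = 1 - 3*exp(-2).

1 - 3*exp(-2)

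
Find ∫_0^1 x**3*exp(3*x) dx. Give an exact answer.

Integrate by parts 3 times (u = x^3, dv = exp(3*x) dx).
An antiderivative is F(x) = (9*x**3 - 9*x**2 + 6*x - 2)*exp(3*x)/27.
Then F(1) - F(0) = (4*exp(3)/27) - (-2/27) = 2/27 + 4*exp(3)/27.

2/27 + 4*exp(3)/27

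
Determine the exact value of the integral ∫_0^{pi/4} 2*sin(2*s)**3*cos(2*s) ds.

1/4

Let u = sin(2*s), so du = 2*cos(2*s) ds. When s = 0, u = 0; when s = pi/4, u = 1.
The integral becomes ∫ u**3 du from 0 to 1, with antiderivative u**4/4.
Back in s: F(s) = sin(2*s)**4/4.
Then F(pi/4) - F(0) = (1/4) - (0) = 1/4.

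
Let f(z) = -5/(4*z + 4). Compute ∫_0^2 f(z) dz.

-5*log(3)/4

An antiderivative is F(z) = -5*log(4*z + 4)/4.
Then F(2) - F(0) = (-5*log(12)/4) - (-5*log(2)/2) = -5*log(3)/4.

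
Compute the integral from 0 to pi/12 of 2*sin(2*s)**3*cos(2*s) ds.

1/64

Let u = sin(2*s), so du = 2*cos(2*s) ds. When s = 0, u = 0; when s = pi/12, u = 1/2.
The integral becomes ∫ u**3 du from 0 to 1/2, with antiderivative u**4/4.
Back in s: F(s) = sin(2*s)**4/4.
Then F(pi/12) - F(0) = (1/64) - (0) = 1/64.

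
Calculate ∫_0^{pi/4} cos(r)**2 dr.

Use the identity cos^2(r) = (1 + cos(2*r))/2.
An antiderivative is F(r) = r/2 + sin(2*r)/4.
Then F(pi/4) - F(0) = (1/4 + pi/8) - (0) = 1/4 + pi/8.

1/4 + pi/8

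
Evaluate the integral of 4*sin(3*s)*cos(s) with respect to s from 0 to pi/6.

Use the identity sin(3*s)cos(s) = [sin(4*s) + sin(2*s)]/2.
An antiderivative is F(s) = -cos(2*s) - cos(4*s)/2.
Then F(pi/6) - F(0) = (-1/4) - (-3/2) = 5/4.

5/4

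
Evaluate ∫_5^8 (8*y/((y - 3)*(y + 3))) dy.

Factor the denominator: y**2 - 9 = (y + 3)(y - 3).
Partial fractions: 8*y/((y - 3)*(y + 3)) = 4/(y + 3) + 4/(y - 3).
An antiderivative is F(y) = 4*log(y - 3) + 4*log(y + 3).
Then F(8) - F(5) = (4*log(5) + 4*log(11)) - (16*log(2)) = -16*log(2) + 4*log(5) + 4*log(11).

-16*log(2) + 4*log(5) + 4*log(11)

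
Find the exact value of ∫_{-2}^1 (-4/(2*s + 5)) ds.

An antiderivative is F(s) = -2*log(2*s + 5).
Then F(1) - F(-2) = (-log(49)) - (0) = -log(49).

-log(49)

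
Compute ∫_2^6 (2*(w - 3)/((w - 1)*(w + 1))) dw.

-4*log(3) - 2*log(5) + 4*log(7)

Factor the denominator: w**2 - 1 = (w + 1)(w - 1).
Partial fractions: 2*(w - 3)/((w - 1)*(w + 1)) = 4/(w + 1) - 2/(w - 1).
An antiderivative is F(w) = -2*log(w - 1) + 4*log(w + 1).
Then F(6) - F(2) = (-2*log(5) + 4*log(7)) - (log(81)) = -4*log(3) - 2*log(5) + 4*log(7).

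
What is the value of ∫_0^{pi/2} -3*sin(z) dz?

An antiderivative is F(z) = 3*cos(z).
Then F(pi/2) - F(0) = (0) - (3) = -3.

-3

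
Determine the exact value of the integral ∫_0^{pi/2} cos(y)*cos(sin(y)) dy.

Let u = sin(y), so du = cos(y) dy. When y = 0, u = 0; when y = pi/2, u = 1.
The integral becomes ∫ cos(u) du from 0 to 1, with antiderivative sin(u).
Back in y: F(y) = sin(sin(y)).
Then F(pi/2) - F(0) = (sin(1)) - (0) = sin(1).

sin(1)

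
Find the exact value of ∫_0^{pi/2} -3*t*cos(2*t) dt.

3/2

Integrate by parts once (u = t, dv = -3*cos(2*t) dt).
An antiderivative is F(t) = -3*t*sin(2*t)/2 - 3*cos(2*t)/4.
Then F(pi/2) - F(0) = (3/4) - (-3/4) = 3/2.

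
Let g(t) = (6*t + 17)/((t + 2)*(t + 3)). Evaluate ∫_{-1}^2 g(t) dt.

Factor the denominator: t**2 + 5*t + 6 = (t + 3)(t + 2).
Partial fractions: (6*t + 17)/((t + 2)*(t + 3)) = 1/(t + 3) + 5/(t + 2).
An antiderivative is F(t) = 5*log(t + 2) + log(t + 3).
Then F(2) - F(-1) = (log(5) + 10*log(2)) - (log(2)) = log(5) + 9*log(2).

log(5) + 9*log(2)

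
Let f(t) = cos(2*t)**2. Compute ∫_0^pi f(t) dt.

pi/2

Use the identity cos^2(2*t) = (1 + cos(4*t))/2.
An antiderivative is F(t) = t/2 + sin(4*t)/8.
Then F(pi) - F(0) = (pi/2) - (0) = pi/2.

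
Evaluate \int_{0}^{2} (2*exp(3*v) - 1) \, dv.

An antiderivative is F(v) = 2*exp(3*v)/3 - v.
Then F(2) - F(0) = (-2 + 2*exp(6)/3) - (2/3) = -8/3 + 2*exp(6)/3.

-8/3 + 2*exp(6)/3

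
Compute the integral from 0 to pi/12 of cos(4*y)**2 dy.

sqrt(3)/32 + pi/24

Use the identity cos^2(4*y) = (1 + cos(8*y))/2.
An antiderivative is F(y) = y/2 + sin(8*y)/16.
Then F(pi/12) - F(0) = (sqrt(3)/32 + pi/24) - (0) = sqrt(3)/32 + pi/24.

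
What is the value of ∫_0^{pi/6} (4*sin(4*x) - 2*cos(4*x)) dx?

An antiderivative is F(x) = -sin(4*x)/2 - cos(4*x).
Then F(pi/6) - F(0) = (1/2 - sqrt(3)/4) - (-1) = 3/2 - sqrt(3)/4.

3/2 - sqrt(3)/4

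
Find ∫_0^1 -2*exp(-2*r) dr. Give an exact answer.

An antiderivative is F(r) = exp(-2*r).
Then F(1) - F(0) = (exp(-2)) - (1) = -1 + exp(-2).

-1 + exp(-2)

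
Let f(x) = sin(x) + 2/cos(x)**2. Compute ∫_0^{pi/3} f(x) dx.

1/2 + 2*sqrt(3)

An antiderivative is F(x) = -cos(x) + 2*tan(x).
Then F(pi/3) - F(0) = (-1/2 + 2*sqrt(3)) - (-1) = 1/2 + 2*sqrt(3).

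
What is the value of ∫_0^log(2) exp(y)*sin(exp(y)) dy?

-cos(2) + cos(1)

Let u = exp(y), so du = exp(y) dy. When y = 0, u = 1; when y = log(2), u = 2.
The integral becomes ∫ sin(u) du from 1 to 2, with antiderivative -cos(u).
Back in y: F(y) = -cos(exp(y)).
Then F(log(2)) - F(0) = (-cos(2)) - (-cos(1)) = -cos(2) + cos(1).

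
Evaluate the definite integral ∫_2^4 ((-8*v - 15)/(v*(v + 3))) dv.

-3*log(7) - 5*log(2) + 3*log(5)

Factor the denominator: v**2 + 3*v = (v + 3)v.
Partial fractions: (-8*v - 15)/(v*(v + 3)) = -3/(v + 3) - 5/v.
An antiderivative is F(v) = -5*log(v) - 3*log(v + 3).
Then F(4) - F(2) = (-10*log(2) - 3*log(7)) - (-3*log(5) - 5*log(2)) = -3*log(7) - 5*log(2) + 3*log(5).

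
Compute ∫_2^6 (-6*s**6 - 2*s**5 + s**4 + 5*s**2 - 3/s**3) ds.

By the power rule, an antiderivative is F(s) = -6*s**7/7 - s**6/3 + s**5/5 + 5*s**3/3 + 3/(2*s**2).
Then F(6) - F(2) = (-213008797/840) - (-31063/280) = -26614451/105.

-26614451/105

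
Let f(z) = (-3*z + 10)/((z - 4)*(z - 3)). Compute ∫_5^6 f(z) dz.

Factor the denominator: z**2 - 7*z + 12 = (z - 3)(z - 4).
Partial fractions: (-3*z + 10)/((z - 4)*(z - 3)) = -1/(z - 3) - 2/(z - 4).
An antiderivative is F(z) = -2*log(z - 4) - log(z - 3).
Then F(6) - F(5) = (-log(12)) - (-log(2)) = -log(6).

-log(6)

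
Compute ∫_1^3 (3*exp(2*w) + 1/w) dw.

An antiderivative is F(w) = 3*exp(2*w)/2 + log(w).
Then F(3) - F(1) = (log(3) + 3*exp(6)/2) - (3*exp(2)/2) = -3*exp(2)/2 + log(3) + 3*exp(6)/2.

-3*exp(2)/2 + log(3) + 3*exp(6)/2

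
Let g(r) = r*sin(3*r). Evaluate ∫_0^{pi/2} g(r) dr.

-1/9

Integrate by parts once (u = r, dv = sin(3*r) dr).
An antiderivative is F(r) = -r*cos(3*r)/3 + sin(3*r)/9.
Then F(pi/2) - F(0) = (-1/9) - (0) = -1/9.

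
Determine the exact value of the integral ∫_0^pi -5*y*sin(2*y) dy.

5*pi/2

Integrate by parts once (u = y, dv = -5*sin(2*y) dy).
An antiderivative is F(y) = 5*y*cos(2*y)/2 - 5*sin(2*y)/4.
Then F(pi) - F(0) = (5*pi/2) - (0) = 5*pi/2.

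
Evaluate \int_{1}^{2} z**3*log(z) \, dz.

Integrate by parts once (u = ln z, dv = z**3 dz).
An antiderivative is F(z) = z**4*(4*log(z) - 1)/16.
Then F(2) - F(1) = (-1 + log(16)) - (-1/16) = -15/16 + log(16).

-15/16 + log(16)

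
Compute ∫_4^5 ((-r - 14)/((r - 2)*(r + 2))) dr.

-7*log(3) + log(2) + 3*log(7)

Factor the denominator: r**2 - 4 = (r + 2)(r - 2).
Partial fractions: (-r - 14)/((r - 2)*(r + 2)) = 3/(r + 2) - 4/(r - 2).
An antiderivative is F(r) = -4*log(r - 2) + 3*log(r + 2).
Then F(5) - F(4) = (-4*log(3) + 3*log(7)) - (log(27/2)) = -7*log(3) + log(2) + 3*log(7).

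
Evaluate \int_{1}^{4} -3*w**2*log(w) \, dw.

Integrate by parts once (u = ln w, dv = -3*w**2 dw).
An antiderivative is F(w) = -w**3*(3*log(w) - 1)/3.
Then F(4) - F(1) = (64/3 - 128*log(2)) - (1/3) = 21 - 128*log(2).

21 - 128*log(2)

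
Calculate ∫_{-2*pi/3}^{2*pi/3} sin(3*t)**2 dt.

Use the identity sin^2(3*t) = (1 - cos(6*t))/2.
An antiderivative is F(t) = t/2 - sin(6*t)/12.
Then F(2*pi/3) - F(-2*pi/3) = (pi/3) - (-pi/3) = 2*pi/3.

2*pi/3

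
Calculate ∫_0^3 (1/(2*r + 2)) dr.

log(2)

An antiderivative is F(r) = log(2*r + 2)/2.
Then F(3) - F(0) = (3*log(2)/2) - (log(2)/2) = log(2).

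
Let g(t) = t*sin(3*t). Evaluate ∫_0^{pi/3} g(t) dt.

Integrate by parts once (u = t, dv = sin(3*t) dt).
An antiderivative is F(t) = -t*cos(3*t)/3 + sin(3*t)/9.
Then F(pi/3) - F(0) = (pi/9) - (0) = pi/9.

pi/9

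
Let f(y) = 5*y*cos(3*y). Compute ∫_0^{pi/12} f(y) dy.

-5/9 + 5*sqrt(2)*pi/72 + 5*sqrt(2)/18

Integrate by parts once (u = y, dv = 5*cos(3*y) dy).
An antiderivative is F(y) = 5*y*sin(3*y)/3 + 5*cos(3*y)/9.
Then F(pi/12) - F(0) = (5*sqrt(2)*(pi + 4)/72) - (5/9) = -5/9 + 5*sqrt(2)*pi/72 + 5*sqrt(2)/18.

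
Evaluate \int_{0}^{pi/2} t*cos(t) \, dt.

Integrate by parts once (u = t, dv = cos(t) dt).
An antiderivative is F(t) = t*sin(t) + cos(t).
Then F(pi/2) - F(0) = (pi/2) - (1) = -1 + pi/2.

-1 + pi/2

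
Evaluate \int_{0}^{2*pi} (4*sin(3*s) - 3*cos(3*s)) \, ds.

0

An antiderivative is F(s) = -sin(3*s) - 4*cos(3*s)/3.
Then F(2*pi) - F(0) = (-4/3) - (-4/3) = 0.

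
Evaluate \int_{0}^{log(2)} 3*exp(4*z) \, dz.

Let u = exp(z), so du = exp(z) dz. When z = 0, u = 1; when z = log(2), u = 2.
The integral becomes 3·∫ u**3 du from 1 to 2, with antiderivative 3*u**4/4.
Back in z: F(z) = 3*exp(4*z)/4.
Then F(log(2)) - F(0) = (12) - (3/4) = 45/4.

45/4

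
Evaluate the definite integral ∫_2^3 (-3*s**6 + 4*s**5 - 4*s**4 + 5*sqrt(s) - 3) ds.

-64144/105 - 20*sqrt(2)/3 + 10*sqrt(3)

By the power rule, an antiderivative is F(s) = -3*s**7/7 + 2*s**6/3 - 4*s**5/5 + 10*s**(3/2)/3 - 3*s.
Then F(3) - F(2) = (-22914/35 + 10*sqrt(3)) - (-4598/105 + 20*sqrt(2)/3) = -64144/105 - 20*sqrt(2)/3 + 10*sqrt(3).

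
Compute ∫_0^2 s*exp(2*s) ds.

Integrate by parts once (u = s, dv = exp(2*s) ds).
An antiderivative is F(s) = (2*s - 1)*exp(2*s)/4.
Then F(2) - F(0) = (3*exp(4)/4) - (-1/4) = 1/4 + 3*exp(4)/4.

1/4 + 3*exp(4)/4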